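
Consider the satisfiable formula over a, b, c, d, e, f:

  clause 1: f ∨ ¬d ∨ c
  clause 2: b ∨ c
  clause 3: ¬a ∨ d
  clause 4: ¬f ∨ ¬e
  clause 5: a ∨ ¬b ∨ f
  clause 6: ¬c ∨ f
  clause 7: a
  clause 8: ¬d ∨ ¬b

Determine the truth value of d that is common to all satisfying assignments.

True

Suppose d = False.
(¬a) alone gives a = False.
That conflicts with the unit clause (a).
So every satisfying assignment has d = True.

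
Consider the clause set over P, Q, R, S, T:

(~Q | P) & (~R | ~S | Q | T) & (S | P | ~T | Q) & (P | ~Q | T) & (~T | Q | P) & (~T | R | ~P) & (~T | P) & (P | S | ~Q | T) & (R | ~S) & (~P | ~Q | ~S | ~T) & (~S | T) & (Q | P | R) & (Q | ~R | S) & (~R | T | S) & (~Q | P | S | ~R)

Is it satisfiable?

Case Q = 1:
Unit clause (P) forces P = 1.
Case T = 1:
Unit clause (R) forces R = 1.
Unit clause (~S) forces S = 0.
All clauses are satisfied.
A satisfying assignment: P: 1; Q: 1; R: 1; S: 0; T: 1.

Yes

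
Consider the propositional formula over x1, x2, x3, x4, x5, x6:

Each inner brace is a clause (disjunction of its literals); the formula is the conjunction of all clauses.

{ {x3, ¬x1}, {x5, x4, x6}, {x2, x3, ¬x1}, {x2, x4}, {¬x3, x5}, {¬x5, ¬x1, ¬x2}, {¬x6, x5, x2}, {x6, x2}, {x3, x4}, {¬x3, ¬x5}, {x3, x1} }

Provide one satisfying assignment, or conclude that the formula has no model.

Try x3 = True.
The clause (x5) is unit, so x5 = True.
But (¬x5) is also a unit clause — contradiction.
Undo x3 and try x3 = False.
The clause (¬x1) is unit, so x1 = False.
But (x1) is also a unit clause — contradiction.
Either choice for x3 ends in contradiction.

UNSATISFIABLE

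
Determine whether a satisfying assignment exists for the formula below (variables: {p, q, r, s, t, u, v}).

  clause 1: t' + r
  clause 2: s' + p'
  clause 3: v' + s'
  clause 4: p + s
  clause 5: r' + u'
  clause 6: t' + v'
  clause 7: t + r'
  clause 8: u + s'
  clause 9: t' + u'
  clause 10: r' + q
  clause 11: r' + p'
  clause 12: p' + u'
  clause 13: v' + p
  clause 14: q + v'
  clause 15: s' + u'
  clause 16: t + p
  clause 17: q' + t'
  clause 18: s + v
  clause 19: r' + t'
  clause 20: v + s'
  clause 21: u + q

Branch on t: set t = 0.
From the singleton clause (r'), r = 0.
From the singleton clause (p), p = 1.
From the singleton clause (s'), s = 0.
From the singleton clause (u'), u = 0.
From the singleton clause (v), v = 1.
From the singleton clause (q), q = 1.
Every clause now holds.
A satisfying assignment: p=1; q=1; r=0; s=0; t=0; u=0; v=1.

Satisfiable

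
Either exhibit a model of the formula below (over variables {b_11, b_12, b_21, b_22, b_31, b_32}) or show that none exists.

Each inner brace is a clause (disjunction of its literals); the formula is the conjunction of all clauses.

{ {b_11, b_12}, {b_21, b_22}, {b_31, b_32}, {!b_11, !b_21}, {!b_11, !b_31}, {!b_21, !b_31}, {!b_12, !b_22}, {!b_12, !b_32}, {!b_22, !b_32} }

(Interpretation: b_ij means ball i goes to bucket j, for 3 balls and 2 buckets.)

Try b_11 = true.
Unit clause (!b_21) forces b_21 = false.
Unit clause (b_22) forces b_22 = true.
Unit clause (!b_31) forces b_31 = false.
Unit clause (b_32) forces b_32 = true.
Now (!b_32) is unsatisfied and unit — conflict.
Undo b_11 and try b_11 = false.
Unit clause (b_12) forces b_12 = true.
Unit clause (!b_22) forces b_22 = false.
Unit clause (b_21) forces b_21 = true.
Unit clause (!b_31) forces b_31 = false.
Unit clause (b_32) forces b_32 = true.
Now (!b_32) is unsatisfied and unit — conflict.
Neither b_11 = true nor b_11 = false works.

UNSATISFIABLE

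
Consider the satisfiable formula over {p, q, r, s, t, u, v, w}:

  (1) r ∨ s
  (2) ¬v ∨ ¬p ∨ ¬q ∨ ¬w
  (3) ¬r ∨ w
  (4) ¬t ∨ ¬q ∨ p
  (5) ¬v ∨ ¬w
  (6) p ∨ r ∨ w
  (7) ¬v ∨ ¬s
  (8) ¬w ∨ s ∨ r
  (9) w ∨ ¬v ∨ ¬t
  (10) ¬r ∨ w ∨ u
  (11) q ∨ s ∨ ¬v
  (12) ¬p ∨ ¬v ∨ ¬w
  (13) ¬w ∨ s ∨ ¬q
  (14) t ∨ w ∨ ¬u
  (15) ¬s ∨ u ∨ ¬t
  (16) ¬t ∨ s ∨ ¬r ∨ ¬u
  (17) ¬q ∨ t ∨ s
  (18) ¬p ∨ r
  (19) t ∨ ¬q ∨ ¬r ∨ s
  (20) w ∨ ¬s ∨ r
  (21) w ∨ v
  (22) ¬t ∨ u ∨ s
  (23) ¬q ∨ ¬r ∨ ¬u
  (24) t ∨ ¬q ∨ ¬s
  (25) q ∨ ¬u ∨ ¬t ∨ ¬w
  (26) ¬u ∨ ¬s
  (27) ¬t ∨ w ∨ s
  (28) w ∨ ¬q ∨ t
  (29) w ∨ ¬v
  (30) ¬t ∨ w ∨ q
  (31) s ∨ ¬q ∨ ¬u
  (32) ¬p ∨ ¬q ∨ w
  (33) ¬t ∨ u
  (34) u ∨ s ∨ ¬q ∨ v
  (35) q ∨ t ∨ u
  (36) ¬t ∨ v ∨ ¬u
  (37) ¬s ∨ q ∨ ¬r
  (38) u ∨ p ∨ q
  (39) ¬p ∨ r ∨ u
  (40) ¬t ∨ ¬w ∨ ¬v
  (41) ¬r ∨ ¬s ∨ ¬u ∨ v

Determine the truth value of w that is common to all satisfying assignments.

Suppose w = False.
Unit clause (¬r) forces r = False.
Unit clause (s) forces s = True.
But (¬s) is also a unit clause — contradiction.
So every satisfying assignment has w = True.

True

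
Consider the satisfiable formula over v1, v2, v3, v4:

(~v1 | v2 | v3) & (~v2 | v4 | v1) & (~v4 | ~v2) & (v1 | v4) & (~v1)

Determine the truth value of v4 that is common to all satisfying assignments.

True

Suppose v4 = 0.
The clause (v1) is unit, so v1 = 1.
Now (~v1) is unsatisfied and unit — conflict.
So every satisfying assignment has v4 = True.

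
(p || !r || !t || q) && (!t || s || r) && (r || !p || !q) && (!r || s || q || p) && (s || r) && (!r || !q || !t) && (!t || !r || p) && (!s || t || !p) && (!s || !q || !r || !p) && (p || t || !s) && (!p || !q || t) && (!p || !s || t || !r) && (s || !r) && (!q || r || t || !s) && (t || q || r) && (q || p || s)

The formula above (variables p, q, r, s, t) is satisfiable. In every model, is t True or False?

True

Suppose t = false.
Suppose s = true.
(!p) alone gives p = false.
That conflicts with the unit clause (p).
Undo s and try s = false.
(r) alone gives r = true.
That conflicts with the unit clause (!r).
Neither s = true nor s = false works.
So every satisfying assignment has t = True.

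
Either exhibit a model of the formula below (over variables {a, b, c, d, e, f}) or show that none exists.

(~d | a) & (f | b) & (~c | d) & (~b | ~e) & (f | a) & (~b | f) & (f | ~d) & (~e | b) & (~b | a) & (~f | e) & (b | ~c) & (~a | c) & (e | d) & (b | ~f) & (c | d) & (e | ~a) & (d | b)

Suppose d = 0.
Unit clause (~c) forces c = 0.
But (c) is also a unit clause — contradiction.
Undo d and try d = 1.
Unit clause (a) forces a = 1.
Unit clause (f) forces f = 1.
Unit clause (e) forces e = 1.
Unit clause (~b) forces b = 0.
But (b) is also a unit clause — contradiction.
Either choice for d ends in contradiction.

UNSATISFIABLE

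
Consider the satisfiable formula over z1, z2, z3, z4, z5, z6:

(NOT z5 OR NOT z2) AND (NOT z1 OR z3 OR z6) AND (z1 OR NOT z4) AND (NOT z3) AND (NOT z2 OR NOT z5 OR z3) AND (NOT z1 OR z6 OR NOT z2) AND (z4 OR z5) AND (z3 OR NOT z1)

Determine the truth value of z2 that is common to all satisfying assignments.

Suppose z2 = true.
Unit clause (NOT z5) forces z5 = false.
Unit clause (NOT z3) forces z3 = false.
Unit clause (z4) forces z4 = true.
Unit clause (z1) forces z1 = true.
Now (NOT z1) is unsatisfied and unit — conflict.
So every satisfying assignment has z2 = False.

False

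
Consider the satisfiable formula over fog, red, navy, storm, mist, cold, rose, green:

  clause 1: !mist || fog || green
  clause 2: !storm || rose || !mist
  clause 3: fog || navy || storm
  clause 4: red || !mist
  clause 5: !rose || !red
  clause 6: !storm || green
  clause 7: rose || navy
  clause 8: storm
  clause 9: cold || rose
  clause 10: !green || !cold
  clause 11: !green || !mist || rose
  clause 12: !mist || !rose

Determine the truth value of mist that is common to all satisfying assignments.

Suppose mist = true.
(red) alone gives red = true.
(!rose) alone gives rose = false.
(!storm) alone gives storm = false.
Now (storm) is unsatisfied and unit — conflict.
So every satisfying assignment has mist = False.

False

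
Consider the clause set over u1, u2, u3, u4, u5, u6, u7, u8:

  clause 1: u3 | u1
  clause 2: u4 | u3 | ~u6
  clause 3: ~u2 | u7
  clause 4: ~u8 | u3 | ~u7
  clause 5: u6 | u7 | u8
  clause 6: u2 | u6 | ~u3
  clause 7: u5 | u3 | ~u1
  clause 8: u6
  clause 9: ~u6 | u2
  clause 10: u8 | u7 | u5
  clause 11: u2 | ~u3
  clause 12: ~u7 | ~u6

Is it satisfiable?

No, unsatisfiable

The clause (u6) is unit, so u6 = 1.
The clause (u2) is unit, so u2 = 1.
The clause (u7) is unit, so u7 = 1.
That conflicts with the unit clause (~u7).
No assignment satisfies every clause.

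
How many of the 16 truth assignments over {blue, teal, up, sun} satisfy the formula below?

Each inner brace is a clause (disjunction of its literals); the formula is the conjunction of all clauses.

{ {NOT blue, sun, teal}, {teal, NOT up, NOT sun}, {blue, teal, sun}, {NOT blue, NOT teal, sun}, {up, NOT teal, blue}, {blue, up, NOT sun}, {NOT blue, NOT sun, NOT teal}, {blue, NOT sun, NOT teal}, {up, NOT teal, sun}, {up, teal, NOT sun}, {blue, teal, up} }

There are 2^4 = 16 truth assignments over (blue, teal, up, sun).
Split on up. With up = true, the clauses containing up are satisfied and NOT up drops from the rest; 1 of the 2^3 = 8 assignments to the other variables satisfy what remains.
With up = false, by the same count on the reduced clause set, 0 assignments work.
(One model: blue=F, teal=T, up=T, sun=F.)
Total: 1 + 0 = 1.

1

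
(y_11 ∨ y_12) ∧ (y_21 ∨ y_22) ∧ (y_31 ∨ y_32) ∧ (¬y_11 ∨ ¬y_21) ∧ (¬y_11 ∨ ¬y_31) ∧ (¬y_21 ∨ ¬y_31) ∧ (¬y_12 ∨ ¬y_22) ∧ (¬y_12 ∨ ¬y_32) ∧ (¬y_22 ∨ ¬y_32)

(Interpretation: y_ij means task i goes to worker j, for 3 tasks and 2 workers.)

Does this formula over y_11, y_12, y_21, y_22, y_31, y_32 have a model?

Try y_11 = True.
Unit clause (¬y_21) forces y_21 = False.
Unit clause (y_22) forces y_22 = True.
Unit clause (¬y_31) forces y_31 = False.
Unit clause (y_32) forces y_32 = True.
Now (¬y_32) is unsatisfied and unit — conflict.
Backtrack on y_11: now try y_11 = False.
Unit clause (y_12) forces y_12 = True.
Unit clause (¬y_22) forces y_22 = False.
Unit clause (y_21) forces y_21 = True.
Unit clause (¬y_31) forces y_31 = False.
Unit clause (y_32) forces y_32 = True.
Now (¬y_32) is unsatisfied and unit — conflict.
Either choice for y_11 ends in contradiction.
No assignment satisfies every clause.

Unsatisfiable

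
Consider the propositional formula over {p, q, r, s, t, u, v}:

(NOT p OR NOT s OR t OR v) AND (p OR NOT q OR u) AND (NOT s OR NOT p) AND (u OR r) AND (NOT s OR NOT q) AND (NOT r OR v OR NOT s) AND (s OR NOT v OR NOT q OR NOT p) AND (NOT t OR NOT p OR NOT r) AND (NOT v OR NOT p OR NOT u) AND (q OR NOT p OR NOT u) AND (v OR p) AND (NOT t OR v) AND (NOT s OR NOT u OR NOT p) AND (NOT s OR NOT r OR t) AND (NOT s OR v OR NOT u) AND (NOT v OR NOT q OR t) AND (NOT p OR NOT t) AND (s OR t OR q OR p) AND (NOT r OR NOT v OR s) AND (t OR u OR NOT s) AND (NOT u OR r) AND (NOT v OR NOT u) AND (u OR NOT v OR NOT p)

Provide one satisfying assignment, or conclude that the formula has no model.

p ↦ true, q ↦ true, r ↦ true, s ↦ false, t ↦ false, u ↦ false, v ↦ false

Case s = false:
Case u = false:
(r) alone gives r = true.
(NOT v) alone gives v = false.
(p) alone gives p = true.
(NOT t) alone gives t = false.
No clause remains; q is free.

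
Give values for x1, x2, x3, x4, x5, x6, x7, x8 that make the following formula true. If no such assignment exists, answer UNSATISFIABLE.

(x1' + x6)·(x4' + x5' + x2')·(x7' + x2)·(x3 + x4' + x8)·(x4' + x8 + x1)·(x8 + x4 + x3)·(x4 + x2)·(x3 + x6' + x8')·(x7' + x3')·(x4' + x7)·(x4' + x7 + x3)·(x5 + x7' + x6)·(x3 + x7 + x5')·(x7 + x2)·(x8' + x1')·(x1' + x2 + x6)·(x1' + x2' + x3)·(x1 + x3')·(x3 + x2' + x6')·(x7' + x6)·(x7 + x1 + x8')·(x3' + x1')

Branch on x1: set x1 = 0.
From the singleton clause (x3'), x3 = 0.
Branch on x7: set x7 = 0.
From the singleton clause (x4'), x4 = 0.
From the singleton clause (x8), x8 = 1.
Now (x8') is unsatisfied and unit — conflict.
That branch fails; take x7 = 1 instead.
From the singleton clause (x2), x2 = 1.
From the singleton clause (x6'), x6 = 0.
Now (x6) is unsatisfied and unit — conflict.
Either choice for x7 ends in contradiction.
That branch fails; take x1 = 1 instead.
From the singleton clause (x6), x6 = 1.
From the singleton clause (x8'), x8 = 0.
From the singleton clause (x3'), x3 = 0.
From the singleton clause (x4'), x4 = 0.
Now (x4) is unsatisfied and unit — conflict.
Either choice for x1 ends in contradiction.

UNSATISFIABLE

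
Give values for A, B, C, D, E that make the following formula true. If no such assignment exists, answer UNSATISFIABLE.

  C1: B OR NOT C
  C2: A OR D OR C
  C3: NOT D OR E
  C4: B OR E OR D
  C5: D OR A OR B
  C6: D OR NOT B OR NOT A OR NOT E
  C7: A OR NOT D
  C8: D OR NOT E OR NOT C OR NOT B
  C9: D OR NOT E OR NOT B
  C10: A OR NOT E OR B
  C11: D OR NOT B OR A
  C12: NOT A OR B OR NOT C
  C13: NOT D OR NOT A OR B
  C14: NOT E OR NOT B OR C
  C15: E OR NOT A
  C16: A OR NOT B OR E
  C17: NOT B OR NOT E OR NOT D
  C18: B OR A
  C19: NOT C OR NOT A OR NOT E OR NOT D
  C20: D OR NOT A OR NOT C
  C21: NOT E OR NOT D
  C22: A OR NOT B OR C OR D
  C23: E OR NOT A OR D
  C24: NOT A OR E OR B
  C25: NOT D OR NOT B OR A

A ↦ true,  B ↦ false,  C ↦ false,  D ↦ false,  E ↦ true

Suppose B = false.
The clause (NOT C) is unit, so C = false.
The clause (A) is unit, so A = true.
The clause (NOT D) is unit, so D = false.
The clause (E) is unit, so E = true.
Every clause now holds.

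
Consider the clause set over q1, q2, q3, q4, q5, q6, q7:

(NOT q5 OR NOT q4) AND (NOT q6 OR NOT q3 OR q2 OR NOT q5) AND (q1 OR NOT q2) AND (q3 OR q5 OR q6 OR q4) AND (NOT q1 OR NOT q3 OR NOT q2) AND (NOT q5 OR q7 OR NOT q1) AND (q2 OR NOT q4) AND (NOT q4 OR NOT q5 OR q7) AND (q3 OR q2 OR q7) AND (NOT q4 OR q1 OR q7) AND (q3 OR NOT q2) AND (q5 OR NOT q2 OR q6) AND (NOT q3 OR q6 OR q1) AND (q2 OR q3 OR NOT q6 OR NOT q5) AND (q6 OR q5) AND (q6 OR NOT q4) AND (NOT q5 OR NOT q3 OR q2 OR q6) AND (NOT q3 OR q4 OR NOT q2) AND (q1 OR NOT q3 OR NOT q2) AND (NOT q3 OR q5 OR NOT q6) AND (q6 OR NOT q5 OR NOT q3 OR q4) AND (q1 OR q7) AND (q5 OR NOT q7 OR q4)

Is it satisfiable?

Satisfiable

Try q5 = true.
From the singleton clause (NOT q4), q4 = false.
Try q1 = true.
From the singleton clause (q7), q7 = true.
Try q3 = false.
From the singleton clause (NOT q2), q2 = false.
From the singleton clause (NOT q6), q6 = false.
All clauses are satisfied.
A satisfying assignment: q1=true, q2=false, q3=false, q4=false, q5=true, q6=false, q7=true.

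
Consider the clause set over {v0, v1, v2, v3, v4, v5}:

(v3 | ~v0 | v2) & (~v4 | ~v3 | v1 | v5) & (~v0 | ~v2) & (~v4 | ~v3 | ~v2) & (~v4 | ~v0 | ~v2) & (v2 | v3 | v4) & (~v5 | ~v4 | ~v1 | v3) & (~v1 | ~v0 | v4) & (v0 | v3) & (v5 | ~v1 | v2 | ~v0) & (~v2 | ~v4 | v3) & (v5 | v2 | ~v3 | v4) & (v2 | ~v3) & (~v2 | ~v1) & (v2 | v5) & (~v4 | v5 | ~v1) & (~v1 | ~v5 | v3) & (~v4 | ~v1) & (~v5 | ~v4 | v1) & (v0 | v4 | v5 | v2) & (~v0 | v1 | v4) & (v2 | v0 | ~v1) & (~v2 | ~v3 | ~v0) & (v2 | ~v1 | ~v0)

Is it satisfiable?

Yes, satisfiable

Case v0 = 0:
From the singleton clause (v3), v3 = 1.
From the singleton clause (v2), v2 = 1.
From the singleton clause (~v4), v4 = 0.
From the singleton clause (~v1), v1 = 0.
No clause remains; v5 is free.
A satisfying assignment: v0=0; v1=0; v2=1; v3=1; v4=0; v5=1.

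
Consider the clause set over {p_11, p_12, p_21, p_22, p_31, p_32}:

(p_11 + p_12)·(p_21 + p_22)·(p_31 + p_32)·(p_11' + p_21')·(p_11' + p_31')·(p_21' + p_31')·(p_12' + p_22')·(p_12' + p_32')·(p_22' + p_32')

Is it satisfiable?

No, unsatisfiable

Case p_11 = 1:
(p_21') alone gives p_21 = 0.
(p_22) alone gives p_22 = 1.
(p_31') alone gives p_31 = 0.
(p_32) alone gives p_32 = 1.
But (p_32') is also a unit clause — contradiction.
Undo p_11 and try p_11 = 0.
(p_12) alone gives p_12 = 1.
(p_22') alone gives p_22 = 0.
(p_21) alone gives p_21 = 1.
(p_31') alone gives p_31 = 0.
(p_32) alone gives p_32 = 1.
But (p_32') is also a unit clause — contradiction.
Either choice for p_11 ends in contradiction.
No assignment satisfies every clause.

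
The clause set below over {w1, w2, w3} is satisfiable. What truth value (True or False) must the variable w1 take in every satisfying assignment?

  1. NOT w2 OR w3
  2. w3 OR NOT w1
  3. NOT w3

Suppose w1 = true.
(w3) alone gives w3 = true.
Now (NOT w3) is unsatisfied and unit — conflict.
So every satisfying assignment has w1 = False.

False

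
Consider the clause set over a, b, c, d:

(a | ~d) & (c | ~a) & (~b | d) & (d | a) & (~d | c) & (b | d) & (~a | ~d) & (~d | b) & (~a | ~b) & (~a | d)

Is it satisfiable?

No

Branch on a: set a = 1.
From the singleton clause (c), c = 1.
From the singleton clause (~d), d = 0.
But (d) is also a unit clause — contradiction.
That branch fails; take a = 0 instead.
From the singleton clause (~d), d = 0.
But (d) is also a unit clause — contradiction.
Neither a = 1 nor a = 0 works.
No assignment satisfies every clause.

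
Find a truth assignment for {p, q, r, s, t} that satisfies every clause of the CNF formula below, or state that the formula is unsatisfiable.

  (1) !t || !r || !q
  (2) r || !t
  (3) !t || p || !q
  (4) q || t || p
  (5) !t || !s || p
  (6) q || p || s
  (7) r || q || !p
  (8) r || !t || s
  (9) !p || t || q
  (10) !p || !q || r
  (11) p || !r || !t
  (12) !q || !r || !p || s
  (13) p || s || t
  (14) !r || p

p=true, q=false, r=true, s=false, t=true

Try r = true.
Unit clause (p) forces p = true.
Try t = true.
Unit clause (!q) forces q = false.
All clauses hold; s can take either value.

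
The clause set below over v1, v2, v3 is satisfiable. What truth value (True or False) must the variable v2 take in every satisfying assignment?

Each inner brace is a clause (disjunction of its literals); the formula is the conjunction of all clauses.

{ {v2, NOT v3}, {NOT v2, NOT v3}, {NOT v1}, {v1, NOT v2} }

False

Suppose v2 = true.
(NOT v3) alone gives v3 = false.
(NOT v1) alone gives v1 = false.
But (v1) is also a unit clause — contradiction.
So every satisfying assignment has v2 = False.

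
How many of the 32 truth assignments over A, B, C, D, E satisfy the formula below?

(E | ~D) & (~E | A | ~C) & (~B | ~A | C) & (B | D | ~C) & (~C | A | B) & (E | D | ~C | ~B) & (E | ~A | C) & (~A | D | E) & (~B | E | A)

There are 2^5 = 32 truth assignments over (A, B, C, D, E).
Split on B. With B = 1, the clauses containing B are satisfied and ~B drops from the rest; 4 of the 2^4 = 16 assignments to the other variables satisfy what remains.
With B = 0, by the same count on the reduced clause set, 6 assignments work.
Total: 4 + 6 = 10.

10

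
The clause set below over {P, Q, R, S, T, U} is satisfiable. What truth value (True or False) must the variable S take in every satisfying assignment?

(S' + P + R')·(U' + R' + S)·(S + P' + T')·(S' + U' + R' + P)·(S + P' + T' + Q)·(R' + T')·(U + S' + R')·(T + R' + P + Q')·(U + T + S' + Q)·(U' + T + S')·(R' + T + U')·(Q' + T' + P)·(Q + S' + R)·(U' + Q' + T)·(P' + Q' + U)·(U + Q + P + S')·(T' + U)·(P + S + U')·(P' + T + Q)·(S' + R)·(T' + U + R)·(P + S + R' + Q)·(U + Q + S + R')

False

Suppose S = 1.
From the singleton clause (R), R = 1.
From the singleton clause (P), P = 1.
From the singleton clause (T'), T = 0.
From the singleton clause (U), U = 1.
But (U') is also a unit clause — contradiction.
So every satisfying assignment has S = False.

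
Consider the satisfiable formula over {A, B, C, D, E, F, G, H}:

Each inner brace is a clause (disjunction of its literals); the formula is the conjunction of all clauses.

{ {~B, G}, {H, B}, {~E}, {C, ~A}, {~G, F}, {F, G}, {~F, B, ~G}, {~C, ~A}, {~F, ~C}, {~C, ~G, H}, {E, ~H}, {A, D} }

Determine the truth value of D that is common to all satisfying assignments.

Suppose D = 0.
(~E) alone gives E = 0.
(~H) alone gives H = 0.
(B) alone gives B = 1.
(G) alone gives G = 1.
(F) alone gives F = 1.
(~C) alone gives C = 0.
(~A) alone gives A = 0.
But (A) is also a unit clause — contradiction.
So every satisfying assignment has D = True.

True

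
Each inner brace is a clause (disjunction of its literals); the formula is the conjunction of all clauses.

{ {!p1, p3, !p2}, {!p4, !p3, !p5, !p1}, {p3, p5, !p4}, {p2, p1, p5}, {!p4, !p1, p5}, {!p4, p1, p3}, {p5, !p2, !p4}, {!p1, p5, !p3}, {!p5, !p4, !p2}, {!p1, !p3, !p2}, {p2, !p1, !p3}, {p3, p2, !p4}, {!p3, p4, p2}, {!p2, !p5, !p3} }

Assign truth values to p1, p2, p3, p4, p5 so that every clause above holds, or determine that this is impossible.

Branch on p1: set p1 = false.
Branch on p2: set p2 = true.
Branch on p4: set p4 = false.
Branch on p5: set p5 = true.
From the singleton clause (!p3), p3 = false.
Every clause now holds.

p1 ↦ false, p2 ↦ true, p3 ↦ false, p4 ↦ false, p5 ↦ true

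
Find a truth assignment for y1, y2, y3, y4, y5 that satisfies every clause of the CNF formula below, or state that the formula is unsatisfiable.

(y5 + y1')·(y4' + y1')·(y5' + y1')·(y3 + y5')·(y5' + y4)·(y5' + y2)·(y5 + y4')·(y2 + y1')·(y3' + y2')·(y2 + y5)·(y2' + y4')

Suppose y5 = 0.
The clause (y1') is unit, so y1 = 0.
The clause (y4') is unit, so y4 = 0.
The clause (y2) is unit, so y2 = 1.
The clause (y3') is unit, so y3 = 0.
All clauses are satisfied.

y1=0, y2=1, y3=0, y4=0, y5=0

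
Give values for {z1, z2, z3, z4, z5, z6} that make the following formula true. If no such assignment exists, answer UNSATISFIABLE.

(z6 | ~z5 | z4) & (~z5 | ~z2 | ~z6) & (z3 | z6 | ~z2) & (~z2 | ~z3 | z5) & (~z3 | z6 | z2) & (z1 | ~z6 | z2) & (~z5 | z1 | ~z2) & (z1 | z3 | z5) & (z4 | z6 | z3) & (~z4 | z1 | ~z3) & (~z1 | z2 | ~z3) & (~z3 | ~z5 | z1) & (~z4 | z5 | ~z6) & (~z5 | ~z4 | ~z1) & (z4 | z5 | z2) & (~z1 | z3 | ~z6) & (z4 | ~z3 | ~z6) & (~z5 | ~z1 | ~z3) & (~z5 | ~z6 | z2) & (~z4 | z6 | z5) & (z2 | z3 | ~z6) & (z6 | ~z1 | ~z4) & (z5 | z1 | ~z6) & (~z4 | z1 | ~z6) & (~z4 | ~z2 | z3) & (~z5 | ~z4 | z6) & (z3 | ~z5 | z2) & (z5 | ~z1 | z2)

Case z6 = 1:
Case z5 = 0:
The clause (~z4) is unit, so z4 = 0.
The clause (z2) is unit, so z2 = 1.
The clause (~z3) is unit, so z3 = 0.
The clause (z1) is unit, so z1 = 1.
Now (~z1) is unsatisfied and unit — conflict.
That branch fails; take z5 = 1 instead.
The clause (~z2) is unit, so z2 = 0.
Now (z2) is unsatisfied and unit — conflict.
Either choice for z5 ends in contradiction.
That branch fails; take z6 = 0 instead.
Case z5 = 0:
The clause (~z4) is unit, so z4 = 0.
The clause (z3) is unit, so z3 = 1.
The clause (~z2) is unit, so z2 = 0.
Now (z2) is unsatisfied and unit — conflict.
That branch fails; take z5 = 1 instead.
The clause (z4) is unit, so z4 = 1.
Now (~z4) is unsatisfied and unit — conflict.
Either choice for z5 ends in contradiction.
Either choice for z6 ends in contradiction.

UNSATISFIABLE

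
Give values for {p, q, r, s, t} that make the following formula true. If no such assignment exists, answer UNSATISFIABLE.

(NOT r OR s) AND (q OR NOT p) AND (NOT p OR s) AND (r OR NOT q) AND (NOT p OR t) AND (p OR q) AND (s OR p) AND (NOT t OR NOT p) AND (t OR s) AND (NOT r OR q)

p=false; q=true; r=true; s=true; t=true

Suppose r = true.
Unit clause (s) forces s = true.
Unit clause (q) forces q = true.
Suppose p = false.
Every clause is now satisfied; t is unconstrained.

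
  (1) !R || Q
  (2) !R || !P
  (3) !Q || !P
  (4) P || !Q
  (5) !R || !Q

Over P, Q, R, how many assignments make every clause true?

2

There are 2^3 = 8 truth assignments over (P, Q, R).
Split on P. With P = true, the clauses containing P are satisfied and !P drops from the rest; 1 of the 2^2 = 4 assignments to the other variables satisfy what remains.
With P = false, by the same count on the reduced clause set, 1 assignment works.
(One model: P=F, Q=F, R=F.)
Total: 1 + 1 = 2.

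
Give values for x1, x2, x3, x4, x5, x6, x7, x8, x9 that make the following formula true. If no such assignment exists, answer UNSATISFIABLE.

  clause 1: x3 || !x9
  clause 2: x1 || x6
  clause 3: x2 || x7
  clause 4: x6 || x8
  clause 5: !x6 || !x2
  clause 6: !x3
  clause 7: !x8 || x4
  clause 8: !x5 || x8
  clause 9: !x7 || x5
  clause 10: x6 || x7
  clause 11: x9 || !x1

x1=false,  x2=false,  x3=false,  x4=true,  x5=true,  x6=true,  x7=true,  x8=true,  x9=false

From the singleton clause (!x3), x3 = false.
From the singleton clause (!x9), x9 = false.
From the singleton clause (!x1), x1 = false.
From the singleton clause (x6), x6 = true.
From the singleton clause (!x2), x2 = false.
From the singleton clause (x7), x7 = true.
From the singleton clause (x5), x5 = true.
From the singleton clause (x8), x8 = true.
From the singleton clause (x4), x4 = true.
All clauses are satisfied.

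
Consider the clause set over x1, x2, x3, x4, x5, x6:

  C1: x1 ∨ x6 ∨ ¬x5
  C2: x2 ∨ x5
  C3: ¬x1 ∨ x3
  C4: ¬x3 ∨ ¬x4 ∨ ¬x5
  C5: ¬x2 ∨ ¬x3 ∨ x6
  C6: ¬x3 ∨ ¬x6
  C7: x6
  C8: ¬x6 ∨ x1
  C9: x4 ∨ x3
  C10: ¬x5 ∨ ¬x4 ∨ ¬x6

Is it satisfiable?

(x6) alone gives x6 = True.
(¬x3) alone gives x3 = False.
(¬x1) alone gives x1 = False.
But (x1) is also a unit clause — contradiction.
No assignment satisfies every clause.

No, unsatisfiable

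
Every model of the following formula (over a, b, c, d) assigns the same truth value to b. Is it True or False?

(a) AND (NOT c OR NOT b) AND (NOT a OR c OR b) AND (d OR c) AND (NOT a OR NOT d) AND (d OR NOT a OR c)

Suppose b = true.
From the singleton clause (a), a = true.
From the singleton clause (NOT c), c = false.
From the singleton clause (d), d = true.
That conflicts with the unit clause (NOT d).
So every satisfying assignment has b = False.

False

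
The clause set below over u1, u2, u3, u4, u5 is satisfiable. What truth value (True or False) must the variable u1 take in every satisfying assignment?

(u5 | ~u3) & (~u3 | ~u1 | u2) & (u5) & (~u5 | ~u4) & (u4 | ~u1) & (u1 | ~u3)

Suppose u1 = 1.
The clause (u5) is unit, so u5 = 1.
The clause (~u4) is unit, so u4 = 0.
Now (u4) is unsatisfied and unit — conflict.
So every satisfying assignment has u1 = False.

False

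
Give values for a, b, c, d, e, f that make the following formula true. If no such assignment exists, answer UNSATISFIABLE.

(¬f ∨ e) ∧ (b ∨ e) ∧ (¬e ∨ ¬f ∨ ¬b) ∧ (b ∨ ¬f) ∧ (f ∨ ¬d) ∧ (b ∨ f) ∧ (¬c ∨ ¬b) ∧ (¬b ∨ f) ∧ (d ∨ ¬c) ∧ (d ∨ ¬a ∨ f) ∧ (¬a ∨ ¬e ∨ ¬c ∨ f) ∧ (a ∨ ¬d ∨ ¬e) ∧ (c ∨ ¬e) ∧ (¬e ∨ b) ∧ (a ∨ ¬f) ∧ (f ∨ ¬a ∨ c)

Case f = False:
Unit clause (¬d) forces d = False.
Unit clause (b) forces b = True.
Now (¬b) is unsatisfied and unit — conflict.
Undo f and try f = True.
Unit clause (e) forces e = True.
Unit clause (¬b) forces b = False.
Now (b) is unsatisfied and unit — conflict.
Either choice for f ends in contradiction.

UNSATISFIABLE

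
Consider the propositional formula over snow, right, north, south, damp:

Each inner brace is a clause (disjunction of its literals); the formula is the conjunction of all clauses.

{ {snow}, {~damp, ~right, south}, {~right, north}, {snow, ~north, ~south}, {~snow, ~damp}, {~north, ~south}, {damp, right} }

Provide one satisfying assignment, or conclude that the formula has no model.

snow=1; right=1; north=1; south=0; damp=0

(snow) alone gives snow = 1.
(~damp) alone gives damp = 0.
(right) alone gives right = 1.
(north) alone gives north = 1.
(~south) alone gives south = 0.
Every clause now holds.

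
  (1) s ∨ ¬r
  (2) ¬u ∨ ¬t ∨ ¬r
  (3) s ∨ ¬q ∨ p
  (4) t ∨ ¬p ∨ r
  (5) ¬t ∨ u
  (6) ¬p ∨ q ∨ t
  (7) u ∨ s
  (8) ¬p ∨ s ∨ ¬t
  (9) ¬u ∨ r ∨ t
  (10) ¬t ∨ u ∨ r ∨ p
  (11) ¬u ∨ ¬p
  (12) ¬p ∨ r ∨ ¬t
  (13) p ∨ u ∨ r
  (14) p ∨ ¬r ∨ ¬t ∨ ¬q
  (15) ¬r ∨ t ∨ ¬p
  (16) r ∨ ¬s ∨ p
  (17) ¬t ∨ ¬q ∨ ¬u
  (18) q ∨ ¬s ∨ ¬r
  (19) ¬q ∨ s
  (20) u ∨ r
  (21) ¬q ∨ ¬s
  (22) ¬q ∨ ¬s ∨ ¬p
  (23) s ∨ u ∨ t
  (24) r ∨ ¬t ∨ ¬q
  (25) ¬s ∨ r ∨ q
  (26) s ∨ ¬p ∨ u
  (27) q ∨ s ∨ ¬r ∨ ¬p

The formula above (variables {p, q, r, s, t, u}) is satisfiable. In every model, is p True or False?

Suppose p = True.
Unit clause (¬u) forces u = False.
Unit clause (¬t) forces t = False.
Unit clause (r) forces r = True.
Now (¬r) is unsatisfied and unit — conflict.
So every satisfying assignment has p = False.

False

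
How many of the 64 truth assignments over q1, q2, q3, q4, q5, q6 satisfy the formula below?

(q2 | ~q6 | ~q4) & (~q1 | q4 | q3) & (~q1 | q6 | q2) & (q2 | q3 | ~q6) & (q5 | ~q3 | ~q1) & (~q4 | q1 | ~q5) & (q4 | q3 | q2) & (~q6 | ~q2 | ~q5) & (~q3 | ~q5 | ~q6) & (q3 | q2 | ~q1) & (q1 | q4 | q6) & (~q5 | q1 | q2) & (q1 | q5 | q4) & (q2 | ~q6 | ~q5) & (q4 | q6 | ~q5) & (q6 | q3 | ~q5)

9

There are 2^6 = 64 truth assignments over (q1, q2, q3, q4, q5, q6).
Split on q6. With q6 = 1, the clauses containing q6 are satisfied and ~q6 drops from the rest; 3 of the 2^5 = 32 assignments to the other variables satisfy what remains.
With q6 = 0, by the same count on the reduced clause set, 6 assignments work.
(One model: q1=F, q2=F, q3=F, q4=T, q5=F, q6=F.)
Total: 3 + 6 = 9.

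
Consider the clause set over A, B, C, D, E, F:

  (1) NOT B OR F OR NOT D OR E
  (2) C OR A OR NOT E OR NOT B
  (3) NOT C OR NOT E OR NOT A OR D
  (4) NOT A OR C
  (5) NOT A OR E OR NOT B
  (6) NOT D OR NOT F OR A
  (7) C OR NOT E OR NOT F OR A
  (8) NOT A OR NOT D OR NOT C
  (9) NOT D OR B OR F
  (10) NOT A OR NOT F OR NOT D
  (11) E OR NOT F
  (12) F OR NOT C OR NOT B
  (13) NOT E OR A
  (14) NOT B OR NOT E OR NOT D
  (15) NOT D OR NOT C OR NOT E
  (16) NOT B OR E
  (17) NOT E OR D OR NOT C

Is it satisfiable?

Yes, satisfiable

Suppose A = false.
(NOT E) alone gives E = false.
(NOT F) alone gives F = false.
(NOT B) alone gives B = false.
(NOT D) alone gives D = false.
All clauses hold; C can take either value.
A satisfying assignment: A=false, B=false, C=true, D=false, E=false, F=false.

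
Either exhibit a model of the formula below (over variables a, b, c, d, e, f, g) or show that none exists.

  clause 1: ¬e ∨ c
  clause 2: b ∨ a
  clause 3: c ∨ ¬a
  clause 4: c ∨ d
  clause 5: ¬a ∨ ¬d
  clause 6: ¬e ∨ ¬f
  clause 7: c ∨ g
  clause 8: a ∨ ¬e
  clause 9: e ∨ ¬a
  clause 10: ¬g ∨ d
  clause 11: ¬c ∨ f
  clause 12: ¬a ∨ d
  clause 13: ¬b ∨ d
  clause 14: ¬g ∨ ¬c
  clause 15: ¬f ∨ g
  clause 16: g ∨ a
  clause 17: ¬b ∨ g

a: False; b: True; c: False; d: True; e: False; f: False; g: True

Branch on e: set e = False.
The clause (¬a) is unit, so a = False.
The clause (b) is unit, so b = True.
The clause (d) is unit, so d = True.
The clause (g) is unit, so g = True.
The clause (¬c) is unit, so c = False.
Every clause is now satisfied; f is unconstrained.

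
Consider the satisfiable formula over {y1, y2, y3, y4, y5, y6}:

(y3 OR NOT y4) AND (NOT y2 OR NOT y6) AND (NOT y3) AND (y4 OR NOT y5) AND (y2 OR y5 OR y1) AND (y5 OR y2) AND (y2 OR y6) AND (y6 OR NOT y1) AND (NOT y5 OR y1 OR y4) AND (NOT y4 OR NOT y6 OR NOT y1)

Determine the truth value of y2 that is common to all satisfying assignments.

Suppose y2 = false.
Unit clause (NOT y3) forces y3 = false.
Unit clause (NOT y4) forces y4 = false.
Unit clause (NOT y5) forces y5 = false.
Now (y5) is unsatisfied and unit — conflict.
So every satisfying assignment has y2 = True.

True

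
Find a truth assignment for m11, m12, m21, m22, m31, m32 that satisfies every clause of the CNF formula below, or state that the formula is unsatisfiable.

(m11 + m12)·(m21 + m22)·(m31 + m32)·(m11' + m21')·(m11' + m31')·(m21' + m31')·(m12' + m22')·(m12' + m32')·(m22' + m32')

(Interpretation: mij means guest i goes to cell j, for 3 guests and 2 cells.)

Case m11 = 1:
(m21') alone gives m21 = 0.
(m22) alone gives m22 = 1.
(m31') alone gives m31 = 0.
(m32) alone gives m32 = 1.
That conflicts with the unit clause (m32').
Undo m11 and try m11 = 0.
(m12) alone gives m12 = 1.
(m22') alone gives m22 = 0.
(m21) alone gives m21 = 1.
(m31') alone gives m31 = 0.
(m32) alone gives m32 = 1.
That conflicts with the unit clause (m32').
Either choice for m11 ends in contradiction.

UNSATISFIABLE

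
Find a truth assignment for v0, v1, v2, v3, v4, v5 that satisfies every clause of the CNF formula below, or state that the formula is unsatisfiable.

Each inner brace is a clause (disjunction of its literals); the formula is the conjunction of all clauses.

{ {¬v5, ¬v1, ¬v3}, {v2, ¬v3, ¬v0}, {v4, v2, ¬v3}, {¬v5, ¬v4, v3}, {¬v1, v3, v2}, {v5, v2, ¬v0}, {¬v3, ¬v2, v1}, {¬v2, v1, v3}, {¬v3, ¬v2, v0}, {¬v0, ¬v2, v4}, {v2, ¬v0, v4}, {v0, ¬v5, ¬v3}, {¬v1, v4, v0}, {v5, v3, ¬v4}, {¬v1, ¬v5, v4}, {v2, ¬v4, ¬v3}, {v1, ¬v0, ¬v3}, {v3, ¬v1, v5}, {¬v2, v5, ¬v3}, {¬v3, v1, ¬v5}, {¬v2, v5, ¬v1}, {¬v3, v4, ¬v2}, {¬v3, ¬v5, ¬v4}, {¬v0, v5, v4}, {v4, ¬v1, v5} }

Suppose v5 = True.
Suppose v1 = False.
(¬v3) alone gives v3 = False.
(¬v4) alone gives v4 = False.
(¬v2) alone gives v2 = False.
(¬v0) alone gives v0 = False.
This assignment satisfies each clause.

v0 ↦ False, v1 ↦ False, v2 ↦ False, v3 ↦ False, v4 ↦ False, v5 ↦ True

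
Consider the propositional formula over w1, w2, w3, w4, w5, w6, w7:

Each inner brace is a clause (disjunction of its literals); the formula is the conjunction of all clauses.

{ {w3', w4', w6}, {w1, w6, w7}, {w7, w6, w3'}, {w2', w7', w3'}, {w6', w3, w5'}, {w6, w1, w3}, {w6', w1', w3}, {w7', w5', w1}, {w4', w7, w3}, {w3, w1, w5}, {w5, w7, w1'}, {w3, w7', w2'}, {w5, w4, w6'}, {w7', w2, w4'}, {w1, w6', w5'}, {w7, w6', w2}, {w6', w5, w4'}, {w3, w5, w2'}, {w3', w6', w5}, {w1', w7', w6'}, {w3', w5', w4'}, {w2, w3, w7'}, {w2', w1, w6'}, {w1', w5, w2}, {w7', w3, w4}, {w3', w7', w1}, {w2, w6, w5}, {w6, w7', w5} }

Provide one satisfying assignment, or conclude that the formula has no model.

Case w3 = 0:
Case w6 = 0:
From the singleton clause (w1), w1 = 1.
Case w4 = 0:
From the singleton clause (w7'), w7 = 0.
From the singleton clause (w5), w5 = 1.
Every clause is now satisfied; w2 is unconstrained.

w1: 1,  w2: 1,  w3: 0,  w4: 0,  w5: 1,  w6: 0,  w7: 0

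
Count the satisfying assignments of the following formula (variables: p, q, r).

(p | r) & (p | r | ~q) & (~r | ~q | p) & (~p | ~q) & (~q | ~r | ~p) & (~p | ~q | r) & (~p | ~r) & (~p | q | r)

There are 2^3 = 8 truth assignments over (p, q, r).
Check each against the 8 clauses (columns in the order p, q, r):
  F F F  ✗ fails (p | r)
  F F T  ✓ satisfies all
  F T F  ✗ fails (p | r)
  F T T  ✗ fails (~r | ~q | p)
  T F F  ✗ fails (~p | q | r)
  T F T  ✗ fails (~p | ~r)
  T T F  ✗ fails (~p | ~q)
  T T T  ✗ fails (~p | ~q)
1 of the 8 rows is a model.

1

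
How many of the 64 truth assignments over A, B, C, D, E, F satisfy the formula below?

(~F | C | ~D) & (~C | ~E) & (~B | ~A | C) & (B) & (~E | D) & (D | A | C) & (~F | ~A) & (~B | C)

6

There are 2^6 = 64 truth assignments over (A, B, C, D, E, F).
Split on A. With A = 1, the clauses containing A are satisfied and ~A drops from the rest; 2 of the 2^5 = 32 assignments to the other variables satisfy what remains.
With A = 0, by the same count on the reduced clause set, 4 assignments work.
(One model: A=F, B=T, C=T, D=F, E=F, F=F.)
Total: 2 + 4 = 6.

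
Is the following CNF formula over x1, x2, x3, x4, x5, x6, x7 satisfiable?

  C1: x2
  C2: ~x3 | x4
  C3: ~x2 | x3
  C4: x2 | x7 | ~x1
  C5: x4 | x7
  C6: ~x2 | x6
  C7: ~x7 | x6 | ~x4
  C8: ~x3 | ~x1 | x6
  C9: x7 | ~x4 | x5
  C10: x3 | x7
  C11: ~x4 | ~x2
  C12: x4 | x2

The clause (x2) is unit, so x2 = 1.
The clause (x3) is unit, so x3 = 1.
The clause (x4) is unit, so x4 = 1.
That conflicts with the unit clause (~x4).
No assignment satisfies every clause.

No, unsatisfiable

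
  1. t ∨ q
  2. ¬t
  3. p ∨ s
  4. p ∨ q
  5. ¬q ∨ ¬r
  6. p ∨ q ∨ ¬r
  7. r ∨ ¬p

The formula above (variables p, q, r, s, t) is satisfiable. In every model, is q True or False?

True

Suppose q = False.
From the singleton clause (t), t = True.
But (¬t) is also a unit clause — contradiction.
So every satisfying assignment has q = True.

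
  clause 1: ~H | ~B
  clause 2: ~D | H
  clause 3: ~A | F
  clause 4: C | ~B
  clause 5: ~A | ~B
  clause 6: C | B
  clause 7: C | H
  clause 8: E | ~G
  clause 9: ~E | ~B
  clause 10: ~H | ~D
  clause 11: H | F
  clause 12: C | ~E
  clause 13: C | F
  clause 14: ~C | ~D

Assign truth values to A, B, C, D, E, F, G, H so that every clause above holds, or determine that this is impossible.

Try H = 0.
Unit clause (~D) forces D = 0.
Unit clause (C) forces C = 1.
Unit clause (F) forces F = 1.
Try A = 0.
Try E = 0.
Unit clause (~G) forces G = 0.
No clause remains; B is free.

A: 0, B: 0, C: 1, D: 0, E: 0, F: 1, G: 0, H: 0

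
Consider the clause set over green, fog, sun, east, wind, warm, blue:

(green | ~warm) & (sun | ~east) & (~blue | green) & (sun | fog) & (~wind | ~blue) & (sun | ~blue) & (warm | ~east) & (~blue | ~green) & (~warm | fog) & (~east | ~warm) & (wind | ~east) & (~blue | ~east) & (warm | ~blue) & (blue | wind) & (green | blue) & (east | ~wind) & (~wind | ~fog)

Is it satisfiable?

No, unsatisfiable

Try green = 1.
From the singleton clause (~blue), blue = 0.
From the singleton clause (wind), wind = 1.
From the singleton clause (east), east = 1.
From the singleton clause (sun), sun = 1.
From the singleton clause (warm), warm = 1.
But (~warm) is also a unit clause — contradiction.
So green must be the other value — set green = 0.
From the singleton clause (~warm), warm = 0.
From the singleton clause (~blue), blue = 0.
But (blue) is also a unit clause — contradiction.
Both values of green lead to a conflict.
No assignment satisfies every clause.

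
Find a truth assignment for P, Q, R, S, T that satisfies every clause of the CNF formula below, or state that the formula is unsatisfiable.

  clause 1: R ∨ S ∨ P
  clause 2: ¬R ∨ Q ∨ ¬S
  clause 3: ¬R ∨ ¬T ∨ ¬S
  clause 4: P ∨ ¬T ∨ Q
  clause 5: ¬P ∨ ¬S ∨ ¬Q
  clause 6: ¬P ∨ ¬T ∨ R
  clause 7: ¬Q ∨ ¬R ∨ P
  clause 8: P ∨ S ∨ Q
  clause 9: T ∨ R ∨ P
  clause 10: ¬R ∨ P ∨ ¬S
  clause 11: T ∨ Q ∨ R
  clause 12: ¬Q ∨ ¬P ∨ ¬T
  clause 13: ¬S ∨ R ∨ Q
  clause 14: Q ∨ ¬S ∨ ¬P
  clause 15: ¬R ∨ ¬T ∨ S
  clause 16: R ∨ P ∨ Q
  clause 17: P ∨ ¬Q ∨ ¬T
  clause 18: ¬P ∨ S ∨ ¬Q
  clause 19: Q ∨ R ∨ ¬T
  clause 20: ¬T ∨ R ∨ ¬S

P ↦ True,  Q ↦ False,  R ↦ True,  S ↦ False,  T ↦ False

Try R = True.
Try Q = False.
From the singleton clause (¬S), S = False.
From the singleton clause (P), P = True.
From the singleton clause (¬T), T = False.
Every clause now holds.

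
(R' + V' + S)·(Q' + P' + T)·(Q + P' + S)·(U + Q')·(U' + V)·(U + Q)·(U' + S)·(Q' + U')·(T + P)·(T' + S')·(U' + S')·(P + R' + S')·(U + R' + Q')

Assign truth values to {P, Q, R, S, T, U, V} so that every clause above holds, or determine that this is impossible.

Try U = 1.
The clause (V) is unit, so V = 1.
The clause (S) is unit, so S = 1.
Now (S') is unsatisfied and unit — conflict.
That branch fails; take U = 0 instead.
The clause (Q') is unit, so Q = 0.
Now (Q) is unsatisfied and unit — conflict.
Both values of U lead to a conflict.

UNSATISFIABLE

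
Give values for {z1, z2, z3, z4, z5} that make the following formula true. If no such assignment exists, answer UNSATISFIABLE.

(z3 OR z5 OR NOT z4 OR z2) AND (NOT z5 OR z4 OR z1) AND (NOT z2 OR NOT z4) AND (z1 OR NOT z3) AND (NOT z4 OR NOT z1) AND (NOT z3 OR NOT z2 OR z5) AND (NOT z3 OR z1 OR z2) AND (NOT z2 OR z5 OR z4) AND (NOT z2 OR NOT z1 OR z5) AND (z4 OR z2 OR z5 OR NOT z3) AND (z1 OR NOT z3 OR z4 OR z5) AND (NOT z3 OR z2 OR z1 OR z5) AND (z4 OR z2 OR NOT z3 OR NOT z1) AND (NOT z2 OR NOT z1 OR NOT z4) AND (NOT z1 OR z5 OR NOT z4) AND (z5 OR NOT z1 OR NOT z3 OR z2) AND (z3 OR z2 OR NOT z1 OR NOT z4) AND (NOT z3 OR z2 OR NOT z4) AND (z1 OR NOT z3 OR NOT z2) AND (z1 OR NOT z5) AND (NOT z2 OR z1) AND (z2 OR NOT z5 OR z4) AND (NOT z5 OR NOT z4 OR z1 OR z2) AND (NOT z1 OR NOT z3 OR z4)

z1 ↦ true; z2 ↦ false; z3 ↦ false; z4 ↦ false; z5 ↦ false

Try z2 = false.
Try z1 = true.
The clause (NOT z4) is unit, so z4 = false.
The clause (NOT z3) is unit, so z3 = false.
The clause (NOT z5) is unit, so z5 = false.
All clauses are satisfied.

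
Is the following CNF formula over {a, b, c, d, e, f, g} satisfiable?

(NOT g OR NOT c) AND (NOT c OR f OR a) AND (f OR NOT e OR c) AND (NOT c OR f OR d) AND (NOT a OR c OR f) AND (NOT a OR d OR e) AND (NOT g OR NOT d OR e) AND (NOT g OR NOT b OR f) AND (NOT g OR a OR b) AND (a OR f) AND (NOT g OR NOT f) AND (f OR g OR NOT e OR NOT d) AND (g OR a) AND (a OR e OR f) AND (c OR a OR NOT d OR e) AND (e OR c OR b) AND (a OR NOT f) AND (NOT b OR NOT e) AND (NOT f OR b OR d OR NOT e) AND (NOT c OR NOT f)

Suppose g = false.
The clause (a) is unit, so a = true.
Suppose c = true.
The clause (NOT f) is unit, so f = false.
The clause (d) is unit, so d = true.
The clause (NOT e) is unit, so e = false.
Every clause is now satisfied; b is unconstrained.
A satisfying assignment: a: true,  b: true,  c: true,  d: true,  e: false,  f: false,  g: false.

Satisfiable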